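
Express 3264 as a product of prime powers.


3264 / 2 = 1632
1632 / 2 = 816
816 / 2 = 408
408 / 2 = 204
204 / 2 = 102
102 / 2 = 51
51 / 3 = 17
17 / 17 = 1
3264 = 2^6 × 3 × 17


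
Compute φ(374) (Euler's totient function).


374 = 2 × 11 × 17
Prime factors: 2, 11, 17
φ(374) = 374 × (1-1/2) × (1-1/11) × (1-1/17)
= 374 × 1/2 × 10/11 × 16/17 = 160

φ(374) = 160


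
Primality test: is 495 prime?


495 / 3 = 165 (exact division)
495 is NOT prime.

No, 495 is not prime


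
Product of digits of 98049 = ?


9 × 8 × 0 × 4 × 9 = 0


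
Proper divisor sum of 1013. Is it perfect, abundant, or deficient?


Proper divisors: 1
Sum = 1 = 1
1 < 1013 → deficient

s(1013) = 1 (deficient)


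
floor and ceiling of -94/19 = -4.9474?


-94/19 = -4.9474
floor = -5
ceil = -4

floor = -5, ceil = -4


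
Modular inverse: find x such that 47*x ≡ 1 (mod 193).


Use the extended Euclidean algorithm on (193, 47); each row r = 193*s + 47*t:
r=193, s=1, t=0
r=47, s=0, t=1
q=4: r=5, s=1, t=-4   [193*(1) + 47*(-4) = 5]
q=9: r=2, s=-9, t=37   [193*(-9) + 47*(37) = 2]
q=2: r=1, s=19, t=-78   [193*(19) + 47*(-78) = 1]
q=2: r=0, s=-47, t=193   [193*(-47) + 47*(193) = 0]
GCD = 1 with t = -78, so 47*(-78) ≡ 1 (mod 193)
Inverse = -78 mod 193 = 115
Check: 47 * 115 = 5405 ≡ 1 (mod 193)

47^(-1) ≡ 115 (mod 193)


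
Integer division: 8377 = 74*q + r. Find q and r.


8377 = 74 * 113 + 15
Check: 8362 + 15 = 8377

q = 113, r = 15


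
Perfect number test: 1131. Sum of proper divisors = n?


Proper divisors of 1131: 1, 3, 13, 29, 39, 87, 377
Sum = 1 + 3 + 13 + 29 + 39 + 87 + 377 = 549

No, 1131 is not perfect (549 ≠ 1131)


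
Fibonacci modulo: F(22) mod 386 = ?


F(k) mod 386 for k=1..22:
1, 1, 2, 3, 5, 8, 13, 21, 34, 55, 89, 144, 233, 377, 224, 215, 53, 268, 321, 203, 138, 341
F(22) mod 386 = 341


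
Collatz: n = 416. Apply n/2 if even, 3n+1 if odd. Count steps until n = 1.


416 → 208 → 104 → 52 → 26 → 13 → 40 → 20 → 10 → 5 → 16 → 8 → 4 → 2 → 1
Total steps = 14

14 steps


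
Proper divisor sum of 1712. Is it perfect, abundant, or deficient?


Proper divisors: 1, 2, 4, 8, 16, 107, 214, 428, 856
Sum = 1 + 2 + 4 + 8 + 16 + 107 + 214 + 428 + 856 = 1636
1636 < 1712 → deficient

s(1712) = 1636 (deficient)


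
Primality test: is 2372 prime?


2372 / 2 = 1186 (exact division)
2372 is NOT prime.

No, 2372 is not prime


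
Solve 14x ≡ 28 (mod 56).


GCD(14, 56) = 14 divides 28
Divide: 1x ≡ 2 (mod 4)
x ≡ 2 (mod 4)


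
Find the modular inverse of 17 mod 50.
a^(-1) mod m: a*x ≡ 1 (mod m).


Use the extended Euclidean algorithm on (50, 17); each row r = 50*s + 17*t:
r=50, s=1, t=0
r=17, s=0, t=1
q=2: r=16, s=1, t=-2   [50*(1) + 17*(-2) = 16]
q=1: r=1, s=-1, t=3   [50*(-1) + 17*(3) = 1]
q=16: r=0, s=17, t=-50   [50*(17) + 17*(-50) = 0]
GCD = 1 with t = 3, so 17*(3) ≡ 1 (mod 50)
Inverse = 3 mod 50 = 3
Check: 17 * 3 = 51 ≡ 1 (mod 50)

17^(-1) ≡ 3 (mod 50)


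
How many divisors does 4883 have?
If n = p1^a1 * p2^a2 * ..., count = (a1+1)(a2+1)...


4883 = 19^1 × 257^1
d(4883) = (1+1) × (1+1) = 4

4 divisors


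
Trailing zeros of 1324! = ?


floor(1324/5) = 264
floor(1324/25) = 52
floor(1324/125) = 10
floor(1324/625) = 2
Total = 328

328 trailing zeros


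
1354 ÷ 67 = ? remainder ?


1354 = 67 * 20 + 14
Check: 1340 + 14 = 1354

q = 20, r = 14


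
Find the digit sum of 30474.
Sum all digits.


3 + 0 + 4 + 7 + 4 = 18


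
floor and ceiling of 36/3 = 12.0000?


36/3 = 12.0000
floor = 12
ceil = 12

floor = 12, ceil = 12


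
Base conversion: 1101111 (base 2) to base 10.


1101111 (base 2) = 111 (decimal)
111 (decimal) = 111 (base 10)


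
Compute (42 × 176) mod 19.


42 × 176 = 7392
7392 mod 19 = 1


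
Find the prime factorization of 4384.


4384 / 2 = 2192
2192 / 2 = 1096
1096 / 2 = 548
548 / 2 = 274
274 / 2 = 137
137 / 137 = 1
4384 = 2^5 × 137


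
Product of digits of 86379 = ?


8 × 6 × 3 × 7 × 9 = 9072


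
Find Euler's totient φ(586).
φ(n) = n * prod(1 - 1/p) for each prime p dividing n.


586 = 2 × 293
Prime factors: 2, 293
φ(586) = 586 × (1-1/2) × (1-1/293)
= 586 × 1/2 × 292/293 = 292

φ(586) = 292


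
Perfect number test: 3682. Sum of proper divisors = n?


Proper divisors of 3682: 1, 2, 7, 14, 263, 526, 1841
Sum = 1 + 2 + 7 + 14 + 263 + 526 + 1841 = 2654

No, 3682 is not perfect (2654 ≠ 3682)


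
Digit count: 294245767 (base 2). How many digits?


294245767 in base 2 = 10001100010011101010110000111
Number of digits = 29

29 digits (base 2)


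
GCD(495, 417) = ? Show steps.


495 = 1 * 417 + 78
417 = 5 * 78 + 27
78 = 2 * 27 + 24
27 = 1 * 24 + 3
24 = 8 * 3 + 0
GCD = 3


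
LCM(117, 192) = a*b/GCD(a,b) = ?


GCD(117, 192) = 3
LCM = 117*192/3 = 22464/3 = 7488

LCM = 7488


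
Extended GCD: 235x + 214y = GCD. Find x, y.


Tabular extended Euclidean (each row: r = 235*s + 214*t):
r=235, s=1, t=0
r=214, s=0, t=1
q=1: r=21, s=1, t=-1   [235*(1) + 214*(-1) = 21]
q=10: r=4, s=-10, t=11   [235*(-10) + 214*(11) = 4]
q=5: r=1, s=51, t=-56   [235*(51) + 214*(-56) = 1]
q=4: r=0, s=-214, t=235   [235*(-214) + 214*(235) = 0]
GCD = 1; from the row with r=1: x=51, y=-56
Check: 235*(51) + 214*(-56) = 11985 - 11984 = 1

GCD = 1, x = 51, y = -56


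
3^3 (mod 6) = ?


3^1 mod 6 = 3
3^2 mod 6 = 3
3^3 mod 6 = 3


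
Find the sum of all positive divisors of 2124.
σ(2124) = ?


Divisors of 2124: 1, 2, 3, 4, 6, 9, 12, 18, 36, 59, 118, 177, 236, 354, 531, 708, 1062, 2124
Sum = 1 + 2 + 3 + 4 + 6 + 9 + 12 + 18 + 36 + 59 + 118 + 177 + 236 + 354 + 531 + 708 + 1062 + 2124 = 5460

σ(2124) = 5460


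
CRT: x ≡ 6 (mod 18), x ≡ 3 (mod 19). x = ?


M = 18*19 = 342
M1 = M/18 = 19, M2 = M/19 = 18
M1^(-1) mod 18 = 1, M2^(-1) mod 19 = 18
x = 6*19*1 + 3*18*18 = 1086
1086 mod 342 = 60
Check: 60 mod 18 = 6 ✓, 60 mod 19 = 3 ✓

x ≡ 60 (mod 342)


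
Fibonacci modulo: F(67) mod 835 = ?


F(k) mod 835 for k=1..67:
1, 1, 2, 3, 5, 8, 13, 21, 34, 55, 89, 144, 233, 377, 610, 152, 762, 79, 6, 85, 91, 176, 267, 443, 710, 318, 193, 511, 704, 380, 249, 629, 43, 672, 715, 552, 432, 149, 581, 730, 476, 371, 12, 383, 395, 778, 338, 281, 619, 65, 684, 749, 598, 512, 275, 787, 227, 179, 406, 585, 156, 741, 62, 803, 30, 833, 28
F(67) mod 835 = 28


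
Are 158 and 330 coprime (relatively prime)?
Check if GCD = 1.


Euclidean algorithm:
330 = 2 * 158 + 14
158 = 11 * 14 + 4
14 = 3 * 4 + 2
4 = 2 * 2 + 0
GCD(158, 330) = 2

No, not coprime (GCD = 2)


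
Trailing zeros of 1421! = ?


floor(1421/5) = 284
floor(1421/25) = 56
floor(1421/125) = 11
floor(1421/625) = 2
Total = 353

353 trailing zeros


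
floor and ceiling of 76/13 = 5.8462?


76/13 = 5.8462
floor = 5
ceil = 6

floor = 5, ceil = 6


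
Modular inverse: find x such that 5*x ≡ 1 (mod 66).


Use the extended Euclidean algorithm on (66, 5); each row r = 66*s + 5*t:
r=66, s=1, t=0
r=5, s=0, t=1
q=13: r=1, s=1, t=-13   [66*(1) + 5*(-13) = 1]
q=5: r=0, s=-5, t=66   [66*(-5) + 5*(66) = 0]
GCD = 1 with t = -13, so 5*(-13) ≡ 1 (mod 66)
Inverse = -13 mod 66 = 53
Check: 5 * 53 = 265 ≡ 1 (mod 66)

5^(-1) ≡ 53 (mod 66)


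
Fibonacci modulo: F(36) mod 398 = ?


F(k) mod 398 for k=1..36:
1, 1, 2, 3, 5, 8, 13, 21, 34, 55, 89, 144, 233, 377, 212, 191, 5, 196, 201, 397, 200, 199, 1, 200, 201, 3, 204, 207, 13, 220, 233, 55, 288, 343, 233, 178
F(36) mod 398 = 178


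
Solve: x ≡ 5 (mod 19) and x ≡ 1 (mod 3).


M = 19*3 = 57
M1 = M/19 = 3, M2 = M/3 = 19
M1^(-1) mod 19 = 13, M2^(-1) mod 3 = 1
x = 5*3*13 + 1*19*1 = 214
214 mod 57 = 43
Check: 43 mod 19 = 5 ✓, 43 mod 3 = 1 ✓

x ≡ 43 (mod 57)


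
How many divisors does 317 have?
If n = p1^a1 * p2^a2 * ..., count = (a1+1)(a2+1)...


317 = 317^1
d(317) = (1+1) = 2

2 divisors


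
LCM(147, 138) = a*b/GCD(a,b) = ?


GCD(147, 138) = 3
LCM = 147*138/3 = 20286/3 = 6762

LCM = 6762


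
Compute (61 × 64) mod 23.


61 × 64 = 3904
3904 mod 23 = 17


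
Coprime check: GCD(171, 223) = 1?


Euclidean algorithm:
223 = 1 * 171 + 52
171 = 3 * 52 + 15
52 = 3 * 15 + 7
15 = 2 * 7 + 1
7 = 7 * 1 + 0
GCD(171, 223) = 1

Yes, coprime (GCD = 1)


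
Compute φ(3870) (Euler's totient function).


3870 = 2 × 3^2 × 5 × 43
Prime factors: 2, 3, 5, 43
φ(3870) = 3870 × (1-1/2) × (1-1/3) × (1-1/5) × (1-1/43)
= 3870 × 1/2 × 2/3 × 4/5 × 42/43 = 1008

φ(3870) = 1008


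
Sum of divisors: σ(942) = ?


Divisors of 942: 1, 2, 3, 6, 157, 314, 471, 942
Sum = 1 + 2 + 3 + 6 + 157 + 314 + 471 + 942 = 1896

σ(942) = 1896


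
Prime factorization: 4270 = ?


4270 / 2 = 2135
2135 / 5 = 427
427 / 7 = 61
61 / 61 = 1
4270 = 2 × 5 × 7 × 61


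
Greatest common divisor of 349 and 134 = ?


349 = 2 * 134 + 81
134 = 1 * 81 + 53
81 = 1 * 53 + 28
53 = 1 * 28 + 25
28 = 1 * 25 + 3
25 = 8 * 3 + 1
3 = 3 * 1 + 0
GCD = 1


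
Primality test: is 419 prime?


Check divisors up to sqrt(419) = 20.4695
No divisors found.
419 is prime.

Yes, 419 is prime


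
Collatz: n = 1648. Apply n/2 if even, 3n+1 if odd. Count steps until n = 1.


1648 → 824 → 412 → 206 → 103 → 310 → 155 → 466 → 233 → 700 → 350 → 175 → 526 → 263 → 790 → 395 → 1186 → 593 → 1780 → 890 → 445 → 1336 → 668 → 334 → 167 → 502 → 251 → 754 → 377 → 1132 → 566 → 283 → 850 → 425 → 1276 → 638 → 319 → 958 → 479 → 1438 → 719 → 2158 → 1079 → 3238 → 1619 → 4858 → 2429 → 7288 → 3644 → 1822 → 911 → 2734 → 1367 → 4102 → 2051 → 6154 → 3077 → 9232 → 4616 → 2308 → 1154 → 577 → 1732 → 866 → 433 → 1300 → 650 → 325 → 976 → 488 → 244 → 122 → 61 → 184 → 92 → 46 → 23 → 70 → 35 → 106 → 53 → 160 → 80 → 40 → 20 → 10 → 5 → 16 → 8 → 4 → 2 → 1
Total steps = 91

91 steps


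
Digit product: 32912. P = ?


3 × 2 × 9 × 1 × 2 = 108


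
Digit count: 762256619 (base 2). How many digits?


762256619 in base 2 = 101101011011110001110011101011
Number of digits = 30

30 digits (base 2)


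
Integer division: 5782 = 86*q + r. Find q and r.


5782 = 86 * 67 + 20
Check: 5762 + 20 = 5782

q = 67, r = 20


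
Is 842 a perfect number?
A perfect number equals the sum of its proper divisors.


Proper divisors of 842: 1, 2, 421
Sum = 1 + 2 + 421 = 424

No, 842 is not perfect (424 ≠ 842)


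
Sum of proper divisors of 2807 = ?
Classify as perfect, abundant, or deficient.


Proper divisors: 1, 7, 401
Sum = 1 + 7 + 401 = 409
409 < 2807 → deficient

s(2807) = 409 (deficient)


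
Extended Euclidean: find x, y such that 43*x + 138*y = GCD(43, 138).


Tabular extended Euclidean (each row: r = 43*s + 138*t):
r=43, s=1, t=0
r=138, s=0, t=1
q=0: r=43, s=1, t=0   [43*(1) + 138*(0) = 43]
q=3: r=9, s=-3, t=1   [43*(-3) + 138*(1) = 9]
q=4: r=7, s=13, t=-4   [43*(13) + 138*(-4) = 7]
q=1: r=2, s=-16, t=5   [43*(-16) + 138*(5) = 2]
q=3: r=1, s=61, t=-19   [43*(61) + 138*(-19) = 1]
q=2: r=0, s=-138, t=43   [43*(-138) + 138*(43) = 0]
GCD = 1; from the row with r=1: x=61, y=-19
Check: 43*(61) + 138*(-19) = 2623 - 2622 = 1

GCD = 1, x = 61, y = -19


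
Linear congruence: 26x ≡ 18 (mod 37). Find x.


GCD(26, 37) = 1, unique solution
a^(-1) mod 37 = 10
x = 10 * 18 mod 37 = 32

x ≡ 32 (mod 37)


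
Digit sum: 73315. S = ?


7 + 3 + 3 + 1 + 5 = 19


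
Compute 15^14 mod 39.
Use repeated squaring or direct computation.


15^1 mod 39 = 15
15^2 mod 39 = 30
15^3 mod 39 = 21
15^4 mod 39 = 3
15^5 mod 39 = 6
15^6 mod 39 = 12
15^7 mod 39 = 24
15^8 mod 39 = 9
15^9 mod 39 = 18
15^10 mod 39 = 36
15^11 mod 39 = 33
15^12 mod 39 = 27
15^13 mod 39 = 15
15^14 mod 39 = 30


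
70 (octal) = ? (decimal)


70 (base 8) = 56 (decimal)
56 (decimal) = 56 (base 10)


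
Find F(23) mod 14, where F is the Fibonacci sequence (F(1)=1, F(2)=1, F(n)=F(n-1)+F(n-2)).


F(k) mod 14 for k=1..23:
1, 1, 2, 3, 5, 8, 13, 7, 6, 13, 5, 4, 9, 13, 8, 7, 1, 8, 9, 3, 12, 1, 13
F(23) mod 14 = 13


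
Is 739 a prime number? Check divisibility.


Check divisors up to sqrt(739) = 27.1846
No divisors found.
739 is prime.

Yes, 739 is prime


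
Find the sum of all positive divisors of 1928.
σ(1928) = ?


Divisors of 1928: 1, 2, 4, 8, 241, 482, 964, 1928
Sum = 1 + 2 + 4 + 8 + 241 + 482 + 964 + 1928 = 3630

σ(1928) = 3630


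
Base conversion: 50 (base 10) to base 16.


50 (base 10) = 50 (decimal)
50 (decimal) = 32 (base 16)


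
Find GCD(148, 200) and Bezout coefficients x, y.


Tabular extended Euclidean (each row: r = 148*s + 200*t):
r=148, s=1, t=0
r=200, s=0, t=1
q=0: r=148, s=1, t=0   [148*(1) + 200*(0) = 148]
q=1: r=52, s=-1, t=1   [148*(-1) + 200*(1) = 52]
q=2: r=44, s=3, t=-2   [148*(3) + 200*(-2) = 44]
q=1: r=8, s=-4, t=3   [148*(-4) + 200*(3) = 8]
q=5: r=4, s=23, t=-17   [148*(23) + 200*(-17) = 4]
q=2: r=0, s=-50, t=37   [148*(-50) + 200*(37) = 0]
GCD = 4; from the row with r=4: x=23, y=-17
Check: 148*(23) + 200*(-17) = 3404 - 3400 = 4

GCD = 4, x = 23, y = -17


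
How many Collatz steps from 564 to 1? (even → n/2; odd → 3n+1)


564 → 282 → 141 → 424 → 212 → 106 → 53 → 160 → 80 → 40 → 20 → 10 → 5 → 16 → 8 → 4 → 2 → 1
Total steps = 17

17 steps


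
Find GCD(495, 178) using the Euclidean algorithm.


495 = 2 * 178 + 139
178 = 1 * 139 + 39
139 = 3 * 39 + 22
39 = 1 * 22 + 17
22 = 1 * 17 + 5
17 = 3 * 5 + 2
5 = 2 * 2 + 1
2 = 2 * 1 + 0
GCD = 1


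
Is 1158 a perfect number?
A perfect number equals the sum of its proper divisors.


Proper divisors of 1158: 1, 2, 3, 6, 193, 386, 579
Sum = 1 + 2 + 3 + 6 + 193 + 386 + 579 = 1170

No, 1158 is not perfect (1170 ≠ 1158)


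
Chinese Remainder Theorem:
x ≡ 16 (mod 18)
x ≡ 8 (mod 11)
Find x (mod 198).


M = 18*11 = 198
M1 = M/18 = 11, M2 = M/11 = 18
M1^(-1) mod 18 = 5, M2^(-1) mod 11 = 8
x = 16*11*5 + 8*18*8 = 2032
2032 mod 198 = 52
Check: 52 mod 18 = 16 ✓, 52 mod 11 = 8 ✓

x ≡ 52 (mod 198)


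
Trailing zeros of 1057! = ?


floor(1057/5) = 211
floor(1057/25) = 42
floor(1057/125) = 8
floor(1057/625) = 1
Total = 262

262 trailing zeros


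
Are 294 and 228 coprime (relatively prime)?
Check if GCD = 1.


Euclidean algorithm:
294 = 1 * 228 + 66
228 = 3 * 66 + 30
66 = 2 * 30 + 6
30 = 5 * 6 + 0
GCD(294, 228) = 6

No, not coprime (GCD = 6)


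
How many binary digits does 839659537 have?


839659537 in base 2 = 110010000011000011000000010001
Number of digits = 30

30 digits (base 2)


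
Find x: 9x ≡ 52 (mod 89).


GCD(9, 89) = 1, unique solution
a^(-1) mod 89 = 10
x = 10 * 52 mod 89 = 75

x ≡ 75 (mod 89)


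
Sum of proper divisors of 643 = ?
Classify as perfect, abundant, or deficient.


Proper divisors: 1
Sum = 1 = 1
1 < 643 → deficient

s(643) = 1 (deficient)


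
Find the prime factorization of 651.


651 / 3 = 217
217 / 7 = 31
31 / 31 = 1
651 = 3 × 7 × 31


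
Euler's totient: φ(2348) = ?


2348 = 2^2 × 587
Prime factors: 2, 587
φ(2348) = 2348 × (1-1/2) × (1-1/587)
= 2348 × 1/2 × 586/587 = 1172

φ(2348) = 1172


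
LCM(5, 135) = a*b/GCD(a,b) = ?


GCD(5, 135) = 5
LCM = 5*135/5 = 675/5 = 135

LCM = 135


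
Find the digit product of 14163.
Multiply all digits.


1 × 4 × 1 × 6 × 3 = 72


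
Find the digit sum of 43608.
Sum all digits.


4 + 3 + 6 + 0 + 8 = 21


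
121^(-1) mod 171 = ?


Use the extended Euclidean algorithm on (171, 121); each row r = 171*s + 121*t:
r=171, s=1, t=0
r=121, s=0, t=1
q=1: r=50, s=1, t=-1   [171*(1) + 121*(-1) = 50]
q=2: r=21, s=-2, t=3   [171*(-2) + 121*(3) = 21]
q=2: r=8, s=5, t=-7   [171*(5) + 121*(-7) = 8]
q=2: r=5, s=-12, t=17   [171*(-12) + 121*(17) = 5]
q=1: r=3, s=17, t=-24   [171*(17) + 121*(-24) = 3]
q=1: r=2, s=-29, t=41   [171*(-29) + 121*(41) = 2]
q=1: r=1, s=46, t=-65   [171*(46) + 121*(-65) = 1]
q=2: r=0, s=-121, t=171   [171*(-121) + 121*(171) = 0]
GCD = 1 with t = -65, so 121*(-65) ≡ 1 (mod 171)
Inverse = -65 mod 171 = 106
Check: 121 * 106 = 12826 ≡ 1 (mod 171)

121^(-1) ≡ 106 (mod 171)


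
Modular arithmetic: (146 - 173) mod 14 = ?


146 - 173 = -27
-27 mod 14 = 1


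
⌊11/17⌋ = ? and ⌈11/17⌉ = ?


11/17 = 0.6471
floor = 0
ceil = 1

floor = 0, ceil = 1


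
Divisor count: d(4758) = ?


4758 = 2^1 × 3^1 × 13^1 × 61^1
d(4758) = (1+1) × (1+1) × (1+1) × (1+1) = 16

16 divisors


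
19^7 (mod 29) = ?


19^1 mod 29 = 19
19^2 mod 29 = 13
19^3 mod 29 = 15
19^4 mod 29 = 24
19^5 mod 29 = 21
19^6 mod 29 = 22
19^7 mod 29 = 12


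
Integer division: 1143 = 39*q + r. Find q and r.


1143 = 39 * 29 + 12
Check: 1131 + 12 = 1143

q = 29, r = 12


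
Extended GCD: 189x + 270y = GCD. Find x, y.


Tabular extended Euclidean (each row: r = 189*s + 270*t):
r=189, s=1, t=0
r=270, s=0, t=1
q=0: r=189, s=1, t=0   [189*(1) + 270*(0) = 189]
q=1: r=81, s=-1, t=1   [189*(-1) + 270*(1) = 81]
q=2: r=27, s=3, t=-2   [189*(3) + 270*(-2) = 27]
q=3: r=0, s=-10, t=7   [189*(-10) + 270*(7) = 0]
GCD = 27; from the row with r=27: x=3, y=-2
Check: 189*(3) + 270*(-2) = 567 - 540 = 27

GCD = 27, x = 3, y = -2


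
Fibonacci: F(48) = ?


Sequence: 1, 1, 2, 3, 5, 8, 13, 21, 34, 55, 89, 144, 233, 377, 610, 987, 1597, 2584, 4181, 6765, 10946, 17711, 28657, 46368, 75025, 121393, 196418, 317811, 514229, 832040, 1346269, 2178309, 3524578, 5702887, 9227465, 14930352, 24157817, 39088169, 63245986, 102334155, 165580141, 267914296, 433494437, 701408733, 1134903170, 1836311903, 2971215073, 4807526976
F(48) = 4807526976


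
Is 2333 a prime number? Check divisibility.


Check divisors up to sqrt(2333) = 48.3011
No divisors found.
2333 is prime.

Yes, 2333 is prime


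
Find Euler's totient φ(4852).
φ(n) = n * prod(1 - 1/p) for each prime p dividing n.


4852 = 2^2 × 1213
Prime factors: 2, 1213
φ(4852) = 4852 × (1-1/2) × (1-1/1213)
= 4852 × 1/2 × 1212/1213 = 2424

φ(4852) = 2424


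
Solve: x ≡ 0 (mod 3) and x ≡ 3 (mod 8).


M = 3*8 = 24
M1 = M/3 = 8, M2 = M/8 = 3
M1^(-1) mod 3 = 2, M2^(-1) mod 8 = 3
x = 0*8*2 + 3*3*3 = 27
27 mod 24 = 3
Check: 3 mod 3 = 0 ✓, 3 mod 8 = 3 ✓

x ≡ 3 (mod 24)


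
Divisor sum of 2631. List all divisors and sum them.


Divisors of 2631: 1, 3, 877, 2631
Sum = 1 + 3 + 877 + 2631 = 3512

σ(2631) = 3512


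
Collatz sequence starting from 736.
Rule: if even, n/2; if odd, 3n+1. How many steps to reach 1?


736 → 368 → 184 → 92 → 46 → 23 → 70 → 35 → 106 → 53 → 160 → 80 → 40 → 20 → 10 → 5 → 16 → 8 → 4 → 2 → 1
Total steps = 20

20 steps


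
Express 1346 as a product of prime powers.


1346 / 2 = 673
673 / 673 = 1
1346 = 2 × 673


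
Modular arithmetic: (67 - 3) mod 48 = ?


67 - 3 = 64
64 mod 48 = 16


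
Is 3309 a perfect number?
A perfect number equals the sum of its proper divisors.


Proper divisors of 3309: 1, 3, 1103
Sum = 1 + 3 + 1103 = 1107

No, 3309 is not perfect (1107 ≠ 3309)


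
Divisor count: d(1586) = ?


1586 = 2^1 × 13^1 × 61^1
d(1586) = (1+1) × (1+1) × (1+1) = 8

8 divisors


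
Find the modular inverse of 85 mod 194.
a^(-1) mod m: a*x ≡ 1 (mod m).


Use the extended Euclidean algorithm on (194, 85); each row r = 194*s + 85*t:
r=194, s=1, t=0
r=85, s=0, t=1
q=2: r=24, s=1, t=-2   [194*(1) + 85*(-2) = 24]
q=3: r=13, s=-3, t=7   [194*(-3) + 85*(7) = 13]
q=1: r=11, s=4, t=-9   [194*(4) + 85*(-9) = 11]
q=1: r=2, s=-7, t=16   [194*(-7) + 85*(16) = 2]
q=5: r=1, s=39, t=-89   [194*(39) + 85*(-89) = 1]
q=2: r=0, s=-85, t=194   [194*(-85) + 85*(194) = 0]
GCD = 1 with t = -89, so 85*(-89) ≡ 1 (mod 194)
Inverse = -89 mod 194 = 105
Check: 85 * 105 = 8925 ≡ 1 (mod 194)

85^(-1) ≡ 105 (mod 194)


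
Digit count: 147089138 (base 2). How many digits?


147089138 in base 2 = 1000110001000110011011110010
Number of digits = 28

28 digits (base 2)


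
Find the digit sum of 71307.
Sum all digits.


7 + 1 + 3 + 0 + 7 = 18


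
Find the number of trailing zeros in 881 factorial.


floor(881/5) = 176
floor(881/25) = 35
floor(881/125) = 7
floor(881/625) = 1
Total = 219

219 trailing zeros


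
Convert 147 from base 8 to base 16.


147 (base 8) = 103 (decimal)
103 (decimal) = 67 (base 16)


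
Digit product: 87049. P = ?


8 × 7 × 0 × 4 × 9 = 0


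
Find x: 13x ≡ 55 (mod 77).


GCD(13, 77) = 1, unique solution
a^(-1) mod 77 = 6
x = 6 * 55 mod 77 = 22

x ≡ 22 (mod 77)


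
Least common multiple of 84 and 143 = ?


GCD(84, 143) = 1
LCM = 84*143/1 = 12012/1 = 12012

LCM = 12012


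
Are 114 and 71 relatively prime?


Euclidean algorithm:
114 = 1 * 71 + 43
71 = 1 * 43 + 28
43 = 1 * 28 + 15
28 = 1 * 15 + 13
15 = 1 * 13 + 2
13 = 6 * 2 + 1
2 = 2 * 1 + 0
GCD(114, 71) = 1

Yes, coprime (GCD = 1)


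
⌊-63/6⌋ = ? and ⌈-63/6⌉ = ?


-63/6 = -10.5000
floor = -11
ceil = -10

floor = -11, ceil = -10


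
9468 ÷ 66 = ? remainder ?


9468 = 66 * 143 + 30
Check: 9438 + 30 = 9468

q = 143, r = 30


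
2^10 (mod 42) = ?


2^1 mod 42 = 2
2^2 mod 42 = 4
2^3 mod 42 = 8
2^4 mod 42 = 16
2^5 mod 42 = 32
2^6 mod 42 = 22
2^7 mod 42 = 2
2^8 mod 42 = 4
2^9 mod 42 = 8
2^10 mod 42 = 16


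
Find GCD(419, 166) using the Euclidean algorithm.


419 = 2 * 166 + 87
166 = 1 * 87 + 79
87 = 1 * 79 + 8
79 = 9 * 8 + 7
8 = 1 * 7 + 1
7 = 7 * 1 + 0
GCD = 1


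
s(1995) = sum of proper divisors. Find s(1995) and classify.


Proper divisors: 1, 3, 5, 7, 15, 19, 21, 35, 57, 95, 105, 133, 285, 399, 665
Sum = 1 + 3 + 5 + 7 + 15 + 19 + 21 + 35 + 57 + 95 + 105 + 133 + 285 + 399 + 665 = 1845
1845 < 1995 → deficient

s(1995) = 1845 (deficient)


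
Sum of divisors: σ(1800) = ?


Divisors of 1800: 1, 2, 3, 4, 5, 6, 8, 9, 10, 12, 15, 18, 20, 24, 25, 30, 36, 40, 45, 50, 60, 72, 75, 90, 100, 120, 150, 180, 200, 225, 300, 360, 450, 600, 900, 1800
Sum = 1 + 2 + 3 + 4 + 5 + 6 + 8 + 9 + 10 + 12 + 15 + 18 + 20 + 24 + 25 + 30 + 36 + 40 + 45 + 50 + 60 + 72 + 75 + 90 + 100 + 120 + 150 + 180 + 200 + 225 + 300 + 360 + 450 + 600 + 900 + 1800 = 6045

σ(1800) = 6045


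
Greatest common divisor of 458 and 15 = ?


458 = 30 * 15 + 8
15 = 1 * 8 + 7
8 = 1 * 7 + 1
7 = 7 * 1 + 0
GCD = 1


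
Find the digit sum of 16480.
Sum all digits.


1 + 6 + 4 + 8 + 0 = 19


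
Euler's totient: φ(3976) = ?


3976 = 2^3 × 7 × 71
Prime factors: 2, 7, 71
φ(3976) = 3976 × (1-1/2) × (1-1/7) × (1-1/71)
= 3976 × 1/2 × 6/7 × 70/71 = 1680

φ(3976) = 1680


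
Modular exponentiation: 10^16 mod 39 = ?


10^1 mod 39 = 10
10^2 mod 39 = 22
10^3 mod 39 = 25
10^4 mod 39 = 16
10^5 mod 39 = 4
10^6 mod 39 = 1
10^7 mod 39 = 10
10^8 mod 39 = 22
10^9 mod 39 = 25
10^10 mod 39 = 16
10^11 mod 39 = 4
10^12 mod 39 = 1
10^13 mod 39 = 10
10^14 mod 39 = 22
10^15 mod 39 = 25
10^16 mod 39 = 16


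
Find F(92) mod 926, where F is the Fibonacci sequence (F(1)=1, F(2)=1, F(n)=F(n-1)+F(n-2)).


F(k) mod 926 for k=1..92:
1, 1, 2, 3, 5, 8, 13, 21, 34, 55, 89, 144, 233, 377, 610, 61, 671, 732, 477, 283, 760, 117, 877, 68, 19, 87, 106, 193, 299, 492, 791, 357, 222, 579, 801, 454, 329, 783, 186, 43, 229, 272, 501, 773, 348, 195, 543, 738, 355, 167, 522, 689, 285, 48, 333, 381, 714, 169, 883, 126, 83, 209, 292, 501, 793, 368, 235, 603, 838, 515, 427, 16, 443, 459, 902, 435, 411, 846, 331, 251, 582, 833, 489, 396, 885, 355, 314, 669, 57, 726, 783, 583
F(92) mod 926 = 583


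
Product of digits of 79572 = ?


7 × 9 × 5 × 7 × 2 = 4410


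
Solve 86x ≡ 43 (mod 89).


GCD(86, 89) = 1, unique solution
a^(-1) mod 89 = 59
x = 59 * 43 mod 89 = 45

x ≡ 45 (mod 89)


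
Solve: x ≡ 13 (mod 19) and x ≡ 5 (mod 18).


M = 19*18 = 342
M1 = M/19 = 18, M2 = M/18 = 19
M1^(-1) mod 19 = 18, M2^(-1) mod 18 = 1
x = 13*18*18 + 5*19*1 = 4307
4307 mod 342 = 203
Check: 203 mod 19 = 13 ✓, 203 mod 18 = 5 ✓

x ≡ 203 (mod 342)


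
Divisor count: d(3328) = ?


3328 = 2^8 × 13^1
d(3328) = (8+1) × (1+1) = 18

18 divisors


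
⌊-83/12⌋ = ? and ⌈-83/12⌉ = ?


-83/12 = -6.9167
floor = -7
ceil = -6

floor = -7, ceil = -6


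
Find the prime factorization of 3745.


3745 / 5 = 749
749 / 7 = 107
107 / 107 = 1
3745 = 5 × 7 × 107


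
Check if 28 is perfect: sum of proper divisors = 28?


Proper divisors of 28: 1, 2, 4, 7, 14
Sum = 1 + 2 + 4 + 7 + 14 = 28

Yes, 28 is perfect (28 = 28)


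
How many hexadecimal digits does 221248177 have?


221248177 in base 16 = D2FFAB1
Number of digits = 7

7 digits (base 16)


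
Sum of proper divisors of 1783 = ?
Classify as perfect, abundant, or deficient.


Proper divisors: 1
Sum = 1 = 1
1 < 1783 → deficient

s(1783) = 1 (deficient)


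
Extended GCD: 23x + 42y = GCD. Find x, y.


Tabular extended Euclidean (each row: r = 23*s + 42*t):
r=23, s=1, t=0
r=42, s=0, t=1
q=0: r=23, s=1, t=0   [23*(1) + 42*(0) = 23]
q=1: r=19, s=-1, t=1   [23*(-1) + 42*(1) = 19]
q=1: r=4, s=2, t=-1   [23*(2) + 42*(-1) = 4]
q=4: r=3, s=-9, t=5   [23*(-9) + 42*(5) = 3]
q=1: r=1, s=11, t=-6   [23*(11) + 42*(-6) = 1]
q=3: r=0, s=-42, t=23   [23*(-42) + 42*(23) = 0]
GCD = 1; from the row with r=1: x=11, y=-6
Check: 23*(11) + 42*(-6) = 253 - 252 = 1

GCD = 1, x = 11, y = -6


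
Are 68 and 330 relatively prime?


Euclidean algorithm:
330 = 4 * 68 + 58
68 = 1 * 58 + 10
58 = 5 * 10 + 8
10 = 1 * 8 + 2
8 = 4 * 2 + 0
GCD(68, 330) = 2

No, not coprime (GCD = 2)


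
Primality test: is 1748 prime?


1748 / 2 = 874 (exact division)
1748 is NOT prime.

No, 1748 is not prime


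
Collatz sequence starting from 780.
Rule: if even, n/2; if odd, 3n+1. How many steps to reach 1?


780 → 390 → 195 → 586 → 293 → 880 → 440 → 220 → 110 → 55 → 166 → 83 → 250 → 125 → 376 → 188 → 94 → 47 → 142 → 71 → 214 → 107 → 322 → 161 → 484 → 242 → 121 → 364 → 182 → 91 → 274 → 137 → 412 → 206 → 103 → 310 → 155 → 466 → 233 → 700 → 350 → 175 → 526 → 263 → 790 → 395 → 1186 → 593 → 1780 → 890 → 445 → 1336 → 668 → 334 → 167 → 502 → 251 → 754 → 377 → 1132 → 566 → 283 → 850 → 425 → 1276 → 638 → 319 → 958 → 479 → 1438 → 719 → 2158 → 1079 → 3238 → 1619 → 4858 → 2429 → 7288 → 3644 → 1822 → 911 → 2734 → 1367 → 4102 → 2051 → 6154 → 3077 → 9232 → 4616 → 2308 → 1154 → 577 → 1732 → 866 → 433 → 1300 → 650 → 325 → 976 → 488 → 244 → 122 → 61 → 184 → 92 → 46 → 23 → 70 → 35 → 106 → 53 → 160 → 80 → 40 → 20 → 10 → 5 → 16 → 8 → 4 → 2 → 1
Total steps = 121

121 steps


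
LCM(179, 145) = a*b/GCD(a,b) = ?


GCD(179, 145) = 1
LCM = 179*145/1 = 25955/1 = 25955

LCM = 25955


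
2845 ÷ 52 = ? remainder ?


2845 = 52 * 54 + 37
Check: 2808 + 37 = 2845

q = 54, r = 37


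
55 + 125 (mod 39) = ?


55 + 125 = 180
180 mod 39 = 24


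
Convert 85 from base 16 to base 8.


85 (base 16) = 133 (decimal)
133 (decimal) = 205 (base 8)


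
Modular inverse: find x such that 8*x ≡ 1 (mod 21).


Use the extended Euclidean algorithm on (21, 8); each row r = 21*s + 8*t:
r=21, s=1, t=0
r=8, s=0, t=1
q=2: r=5, s=1, t=-2   [21*(1) + 8*(-2) = 5]
q=1: r=3, s=-1, t=3   [21*(-1) + 8*(3) = 3]
q=1: r=2, s=2, t=-5   [21*(2) + 8*(-5) = 2]
q=1: r=1, s=-3, t=8   [21*(-3) + 8*(8) = 1]
q=2: r=0, s=8, t=-21   [21*(8) + 8*(-21) = 0]
GCD = 1 with t = 8, so 8*(8) ≡ 1 (mod 21)
Inverse = 8 mod 21 = 8
Check: 8 * 8 = 64 ≡ 1 (mod 21)

8^(-1) ≡ 8 (mod 21)


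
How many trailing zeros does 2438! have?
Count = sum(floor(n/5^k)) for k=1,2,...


floor(2438/5) = 487
floor(2438/25) = 97
floor(2438/125) = 19
floor(2438/625) = 3
Total = 606

606 trailing zeros


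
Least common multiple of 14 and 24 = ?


GCD(14, 24) = 2
LCM = 14*24/2 = 336/2 = 168

LCM = 168


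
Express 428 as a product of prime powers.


428 / 2 = 214
214 / 2 = 107
107 / 107 = 1
428 = 2^2 × 107


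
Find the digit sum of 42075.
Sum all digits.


4 + 2 + 0 + 7 + 5 = 18


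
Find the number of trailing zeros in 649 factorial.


floor(649/5) = 129
floor(649/25) = 25
floor(649/125) = 5
floor(649/625) = 1
Total = 160

160 trailing zeros


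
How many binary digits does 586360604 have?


586360604 in base 2 = 100010111100110010011100011100
Number of digits = 30

30 digits (base 2)


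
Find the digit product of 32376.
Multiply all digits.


3 × 2 × 3 × 7 × 6 = 756


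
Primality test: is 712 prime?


712 / 2 = 356 (exact division)
712 is NOT prime.

No, 712 is not prime


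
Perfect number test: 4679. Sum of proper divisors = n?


Proper divisors of 4679: 1
Sum = 1 = 1

No, 4679 is not perfect (1 ≠ 4679)


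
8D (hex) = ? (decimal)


8D (base 16) = 141 (decimal)
141 (decimal) = 141 (base 10)


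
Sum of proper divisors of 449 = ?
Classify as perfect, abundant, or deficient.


Proper divisors: 1
Sum = 1 = 1
1 < 449 → deficient

s(449) = 1 (deficient)


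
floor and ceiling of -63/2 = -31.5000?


-63/2 = -31.5000
floor = -32
ceil = -31

floor = -32, ceil = -31


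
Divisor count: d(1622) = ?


1622 = 2^1 × 811^1
d(1622) = (1+1) × (1+1) = 4

4 divisors


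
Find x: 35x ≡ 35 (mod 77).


GCD(35, 77) = 7 divides 35
Divide: 5x ≡ 5 (mod 11)
x ≡ 1 (mod 11)


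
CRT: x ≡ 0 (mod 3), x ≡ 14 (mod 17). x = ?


M = 3*17 = 51
M1 = M/3 = 17, M2 = M/17 = 3
M1^(-1) mod 3 = 2, M2^(-1) mod 17 = 6
x = 0*17*2 + 14*3*6 = 252
252 mod 51 = 48
Check: 48 mod 3 = 0 ✓, 48 mod 17 = 14 ✓

x ≡ 48 (mod 51)


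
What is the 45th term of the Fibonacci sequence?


Sequence: 1, 1, 2, 3, 5, 8, 13, 21, 34, 55, 89, 144, 233, 377, 610, 987, 1597, 2584, 4181, 6765, 10946, 17711, 28657, 46368, 75025, 121393, 196418, 317811, 514229, 832040, 1346269, 2178309, 3524578, 5702887, 9227465, 14930352, 24157817, 39088169, 63245986, 102334155, 165580141, 267914296, 433494437, 701408733, 1134903170
F(45) = 1134903170


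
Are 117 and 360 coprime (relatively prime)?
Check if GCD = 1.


Euclidean algorithm:
360 = 3 * 117 + 9
117 = 13 * 9 + 0
GCD(117, 360) = 9

No, not coprime (GCD = 9)


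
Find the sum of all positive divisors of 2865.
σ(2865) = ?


Divisors of 2865: 1, 3, 5, 15, 191, 573, 955, 2865
Sum = 1 + 3 + 5 + 15 + 191 + 573 + 955 + 2865 = 4608

σ(2865) = 4608


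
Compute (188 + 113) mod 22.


188 + 113 = 301
301 mod 22 = 15


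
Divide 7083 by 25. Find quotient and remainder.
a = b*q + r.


7083 = 25 * 283 + 8
Check: 7075 + 8 = 7083

q = 283, r = 8


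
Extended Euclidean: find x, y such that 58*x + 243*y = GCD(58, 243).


Tabular extended Euclidean (each row: r = 58*s + 243*t):
r=58, s=1, t=0
r=243, s=0, t=1
q=0: r=58, s=1, t=0   [58*(1) + 243*(0) = 58]
q=4: r=11, s=-4, t=1   [58*(-4) + 243*(1) = 11]
q=5: r=3, s=21, t=-5   [58*(21) + 243*(-5) = 3]
q=3: r=2, s=-67, t=16   [58*(-67) + 243*(16) = 2]
q=1: r=1, s=88, t=-21   [58*(88) + 243*(-21) = 1]
q=2: r=0, s=-243, t=58   [58*(-243) + 243*(58) = 0]
GCD = 1; from the row with r=1: x=88, y=-21
Check: 58*(88) + 243*(-21) = 5104 - 5103 = 1

GCD = 1, x = 88, y = -21


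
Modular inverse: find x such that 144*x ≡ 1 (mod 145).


Use the extended Euclidean algorithm on (145, 144); each row r = 145*s + 144*t:
r=145, s=1, t=0
r=144, s=0, t=1
q=1: r=1, s=1, t=-1   [145*(1) + 144*(-1) = 1]
q=144: r=0, s=-144, t=145   [145*(-144) + 144*(145) = 0]
GCD = 1 with t = -1, so 144*(-1) ≡ 1 (mod 145)
Inverse = -1 mod 145 = 144
Check: 144 * 144 = 20736 ≡ 1 (mod 145)

144^(-1) ≡ 144 (mod 145)


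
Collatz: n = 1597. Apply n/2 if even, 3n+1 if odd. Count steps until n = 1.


1597 → 4792 → 2396 → 1198 → 599 → 1798 → 899 → 2698 → 1349 → 4048 → 2024 → 1012 → 506 → 253 → 760 → 380 → 190 → 95 → 286 → 143 → 430 → 215 → 646 → 323 → 970 → 485 → 1456 → 728 → 364 → 182 → 91 → 274 → 137 → 412 → 206 → 103 → 310 → 155 → 466 → 233 → 700 → 350 → 175 → 526 → 263 → 790 → 395 → 1186 → 593 → 1780 → 890 → 445 → 1336 → 668 → 334 → 167 → 502 → 251 → 754 → 377 → 1132 → 566 → 283 → 850 → 425 → 1276 → 638 → 319 → 958 → 479 → 1438 → 719 → 2158 → 1079 → 3238 → 1619 → 4858 → 2429 → 7288 → 3644 → 1822 → 911 → 2734 → 1367 → 4102 → 2051 → 6154 → 3077 → 9232 → 4616 → 2308 → 1154 → 577 → 1732 → 866 → 433 → 1300 → 650 → 325 → 976 → 488 → 244 → 122 → 61 → 184 → 92 → 46 → 23 → 70 → 35 → 106 → 53 → 160 → 80 → 40 → 20 → 10 → 5 → 16 → 8 → 4 → 2 → 1
Total steps = 122

122 steps


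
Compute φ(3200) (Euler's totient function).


3200 = 2^7 × 5^2
Prime factors: 2, 5
φ(3200) = 3200 × (1-1/2) × (1-1/5)
= 3200 × 1/2 × 4/5 = 1280

φ(3200) = 1280


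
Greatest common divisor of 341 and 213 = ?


341 = 1 * 213 + 128
213 = 1 * 128 + 85
128 = 1 * 85 + 43
85 = 1 * 43 + 42
43 = 1 * 42 + 1
42 = 42 * 1 + 0
GCD = 1


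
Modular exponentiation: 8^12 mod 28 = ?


8^1 mod 28 = 8
8^2 mod 28 = 8
8^3 mod 28 = 8
8^4 mod 28 = 8
8^5 mod 28 = 8
8^6 mod 28 = 8
8^7 mod 28 = 8
8^8 mod 28 = 8
8^9 mod 28 = 8
8^10 mod 28 = 8
8^11 mod 28 = 8
8^12 mod 28 = 8


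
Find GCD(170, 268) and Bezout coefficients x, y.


Tabular extended Euclidean (each row: r = 170*s + 268*t):
r=170, s=1, t=0
r=268, s=0, t=1
q=0: r=170, s=1, t=0   [170*(1) + 268*(0) = 170]
q=1: r=98, s=-1, t=1   [170*(-1) + 268*(1) = 98]
q=1: r=72, s=2, t=-1   [170*(2) + 268*(-1) = 72]
q=1: r=26, s=-3, t=2   [170*(-3) + 268*(2) = 26]
q=2: r=20, s=8, t=-5   [170*(8) + 268*(-5) = 20]
q=1: r=6, s=-11, t=7   [170*(-11) + 268*(7) = 6]
q=3: r=2, s=41, t=-26   [170*(41) + 268*(-26) = 2]
q=3: r=0, s=-134, t=85   [170*(-134) + 268*(85) = 0]
GCD = 2; from the row with r=2: x=41, y=-26
Check: 170*(41) + 268*(-26) = 6970 - 6968 = 2

GCD = 2, x = 41, y = -26


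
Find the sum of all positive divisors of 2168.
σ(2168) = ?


Divisors of 2168: 1, 2, 4, 8, 271, 542, 1084, 2168
Sum = 1 + 2 + 4 + 8 + 271 + 542 + 1084 + 2168 = 4080

σ(2168) = 4080


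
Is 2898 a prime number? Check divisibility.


2898 / 2 = 1449 (exact division)
2898 is NOT prime.

No, 2898 is not prime


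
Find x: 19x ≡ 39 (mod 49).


GCD(19, 49) = 1, unique solution
a^(-1) mod 49 = 31
x = 31 * 39 mod 49 = 33

x ≡ 33 (mod 49)


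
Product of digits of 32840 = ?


3 × 2 × 8 × 4 × 0 = 0


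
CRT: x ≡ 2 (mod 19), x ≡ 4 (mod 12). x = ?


M = 19*12 = 228
M1 = M/19 = 12, M2 = M/12 = 19
M1^(-1) mod 19 = 8, M2^(-1) mod 12 = 7
x = 2*12*8 + 4*19*7 = 724
724 mod 228 = 40
Check: 40 mod 19 = 2 ✓, 40 mod 12 = 4 ✓

x ≡ 40 (mod 228)


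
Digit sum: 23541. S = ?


2 + 3 + 5 + 4 + 1 = 15


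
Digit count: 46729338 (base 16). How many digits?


46729338 in base 16 = 2C9087A
Number of digits = 7

7 digits (base 16)


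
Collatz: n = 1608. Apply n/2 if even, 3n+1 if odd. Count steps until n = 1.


1608 → 804 → 402 → 201 → 604 → 302 → 151 → 454 → 227 → 682 → 341 → 1024 → 512 → 256 → 128 → 64 → 32 → 16 → 8 → 4 → 2 → 1
Total steps = 21

21 steps


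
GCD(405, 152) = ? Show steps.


405 = 2 * 152 + 101
152 = 1 * 101 + 51
101 = 1 * 51 + 50
51 = 1 * 50 + 1
50 = 50 * 1 + 0
GCD = 1


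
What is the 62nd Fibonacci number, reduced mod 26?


F(k) mod 26 for k=1..62:
1, 1, 2, 3, 5, 8, 13, 21, 8, 3, 11, 14, 25, 13, 12, 25, 11, 10, 21, 5, 0, 5, 5, 10, 15, 25, 14, 13, 1, 14, 15, 3, 18, 21, 13, 8, 21, 3, 24, 1, 25, 0, 25, 25, 24, 23, 21, 18, 13, 5, 18, 23, 15, 12, 1, 13, 14, 1, 15, 16, 5, 21
F(62) mod 26 = 21


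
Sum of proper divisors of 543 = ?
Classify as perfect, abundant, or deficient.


Proper divisors: 1, 3, 181
Sum = 1 + 3 + 181 = 185
185 < 543 → deficient

s(543) = 185 (deficient)


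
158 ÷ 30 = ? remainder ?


158 = 30 * 5 + 8
Check: 150 + 8 = 158

q = 5, r = 8


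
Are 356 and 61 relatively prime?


Euclidean algorithm:
356 = 5 * 61 + 51
61 = 1 * 51 + 10
51 = 5 * 10 + 1
10 = 10 * 1 + 0
GCD(356, 61) = 1

Yes, coprime (GCD = 1)


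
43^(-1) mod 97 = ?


Use the extended Euclidean algorithm on (97, 43); each row r = 97*s + 43*t:
r=97, s=1, t=0
r=43, s=0, t=1
q=2: r=11, s=1, t=-2   [97*(1) + 43*(-2) = 11]
q=3: r=10, s=-3, t=7   [97*(-3) + 43*(7) = 10]
q=1: r=1, s=4, t=-9   [97*(4) + 43*(-9) = 1]
q=10: r=0, s=-43, t=97   [97*(-43) + 43*(97) = 0]
GCD = 1 with t = -9, so 43*(-9) ≡ 1 (mod 97)
Inverse = -9 mod 97 = 88
Check: 43 * 88 = 3784 ≡ 1 (mod 97)

43^(-1) ≡ 88 (mod 97)


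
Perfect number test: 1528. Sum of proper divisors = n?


Proper divisors of 1528: 1, 2, 4, 8, 191, 382, 764
Sum = 1 + 2 + 4 + 8 + 191 + 382 + 764 = 1352

No, 1528 is not perfect (1352 ≠ 1528)


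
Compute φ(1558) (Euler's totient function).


1558 = 2 × 19 × 41
Prime factors: 2, 19, 41
φ(1558) = 1558 × (1-1/2) × (1-1/19) × (1-1/41)
= 1558 × 1/2 × 18/19 × 40/41 = 720

φ(1558) = 720


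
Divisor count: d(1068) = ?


1068 = 2^2 × 3^1 × 89^1
d(1068) = (2+1) × (1+1) × (1+1) = 12

12 divisors


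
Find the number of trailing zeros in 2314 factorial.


floor(2314/5) = 462
floor(2314/25) = 92
floor(2314/125) = 18
floor(2314/625) = 3
Total = 575

575 trailing zeros


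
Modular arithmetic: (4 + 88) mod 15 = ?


4 + 88 = 92
92 mod 15 = 2


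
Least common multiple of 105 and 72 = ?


GCD(105, 72) = 3
LCM = 105*72/3 = 7560/3 = 2520

LCM = 2520


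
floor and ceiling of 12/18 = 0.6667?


12/18 = 0.6667
floor = 0
ceil = 1

floor = 0, ceil = 1


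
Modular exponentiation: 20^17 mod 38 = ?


20^1 mod 38 = 20
20^2 mod 38 = 20
20^3 mod 38 = 20
20^4 mod 38 = 20
20^5 mod 38 = 20
20^6 mod 38 = 20
20^7 mod 38 = 20
20^8 mod 38 = 20
20^9 mod 38 = 20
20^10 mod 38 = 20
20^11 mod 38 = 20
20^12 mod 38 = 20
20^13 mod 38 = 20
20^14 mod 38 = 20
20^15 mod 38 = 20
20^16 mod 38 = 20
20^17 mod 38 = 20


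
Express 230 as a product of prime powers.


230 / 2 = 115
115 / 5 = 23
23 / 23 = 1
230 = 2 × 5 × 23


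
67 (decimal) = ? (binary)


67 (base 10) = 67 (decimal)
67 (decimal) = 1000011 (base 2)


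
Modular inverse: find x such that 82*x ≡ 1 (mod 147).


Use the extended Euclidean algorithm on (147, 82); each row r = 147*s + 82*t:
r=147, s=1, t=0
r=82, s=0, t=1
q=1: r=65, s=1, t=-1   [147*(1) + 82*(-1) = 65]
q=1: r=17, s=-1, t=2   [147*(-1) + 82*(2) = 17]
q=3: r=14, s=4, t=-7   [147*(4) + 82*(-7) = 14]
q=1: r=3, s=-5, t=9   [147*(-5) + 82*(9) = 3]
q=4: r=2, s=24, t=-43   [147*(24) + 82*(-43) = 2]
q=1: r=1, s=-29, t=52   [147*(-29) + 82*(52) = 1]
q=2: r=0, s=82, t=-147   [147*(82) + 82*(-147) = 0]
GCD = 1 with t = 52, so 82*(52) ≡ 1 (mod 147)
Inverse = 52 mod 147 = 52
Check: 82 * 52 = 4264 ≡ 1 (mod 147)

82^(-1) ≡ 52 (mod 147)


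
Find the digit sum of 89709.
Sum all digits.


8 + 9 + 7 + 0 + 9 = 33


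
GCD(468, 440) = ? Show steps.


468 = 1 * 440 + 28
440 = 15 * 28 + 20
28 = 1 * 20 + 8
20 = 2 * 8 + 4
8 = 2 * 4 + 0
GCD = 4


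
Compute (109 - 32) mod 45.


109 - 32 = 77
77 mod 45 = 32


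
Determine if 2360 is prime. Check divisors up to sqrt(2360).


2360 / 2 = 1180 (exact division)
2360 is NOT prime.

No, 2360 is not prime


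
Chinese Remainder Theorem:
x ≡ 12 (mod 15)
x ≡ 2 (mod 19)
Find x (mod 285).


M = 15*19 = 285
M1 = M/15 = 19, M2 = M/19 = 15
M1^(-1) mod 15 = 4, M2^(-1) mod 19 = 14
x = 12*19*4 + 2*15*14 = 1332
1332 mod 285 = 192
Check: 192 mod 15 = 12 ✓, 192 mod 19 = 2 ✓

x ≡ 192 (mod 285)


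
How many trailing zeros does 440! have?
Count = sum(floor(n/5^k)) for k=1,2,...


floor(440/5) = 88
floor(440/25) = 17
floor(440/125) = 3
Total = 108

108 trailing zeros
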